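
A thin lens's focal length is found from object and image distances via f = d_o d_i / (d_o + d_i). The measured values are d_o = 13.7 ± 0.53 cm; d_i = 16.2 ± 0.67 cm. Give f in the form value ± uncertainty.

7.42 ± 0.210 cm

∂f/∂d_o = (d_i/(d_o+d_i))² = 0.294;  ∂f/∂d_i = (d_o/(d_o+d_i))² = 0.210
δf = √((∂f/∂d_o · δd_o)² + (∂f/∂d_i · δd_i)²) = √(0.0242 + 0.0198) = 0.210 cm
f = 7.42 cm.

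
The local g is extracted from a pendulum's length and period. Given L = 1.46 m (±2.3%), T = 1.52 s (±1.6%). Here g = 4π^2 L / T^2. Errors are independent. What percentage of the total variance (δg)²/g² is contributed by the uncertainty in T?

(δg/g)² = (1·δL/L)² + (-2·δT/T)²
  L term: (1×0.0230)² = 0.000529
  T term: (-2×0.0160)² = 0.00102
Total = 0.00155. Share from T = 0.00102/0.00155 = 0.659.

65.9%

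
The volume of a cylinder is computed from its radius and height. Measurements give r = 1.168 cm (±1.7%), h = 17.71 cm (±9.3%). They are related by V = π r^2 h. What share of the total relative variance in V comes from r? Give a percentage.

11.8%

(δV/V)² = (2·δr/r)² + (1·δh/h)²
  r term: (2×0.0170)² = 0.00116
  h term: (1×0.0930)² = 0.00865
Total = 0.00981. Share from r = 0.00116/0.00981 = 0.118.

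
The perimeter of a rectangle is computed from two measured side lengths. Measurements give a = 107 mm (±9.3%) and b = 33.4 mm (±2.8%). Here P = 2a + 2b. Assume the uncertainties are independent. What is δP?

For a sum/difference, combine absolute errors in quadrature:
  (2·δa)² = 396;  (2·δb)² = 3.50
δP = √(400) = 20.0 mm

20.0 mm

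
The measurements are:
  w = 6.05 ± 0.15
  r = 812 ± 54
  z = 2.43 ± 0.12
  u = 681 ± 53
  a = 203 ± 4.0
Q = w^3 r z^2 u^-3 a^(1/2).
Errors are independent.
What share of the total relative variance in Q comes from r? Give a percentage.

5.95%

(δQ/Q)² = (3·δw/w)² + (1·δr/r)² + (2·δz/z)² + (-3·δu/u)² + (½·δa/a)²
  w term: (3×0.0248)² = 0.00553
  r term: (1×0.0665)² = 0.00442
  z term: (2×0.0494)² = 0.00975
  u term: (-3×0.0778)² = 0.0545
  a term: (0.5×0.0197)² = 9.71e-05
Total = 0.0743. Share from r = 0.00442/0.0743 = 0.0595.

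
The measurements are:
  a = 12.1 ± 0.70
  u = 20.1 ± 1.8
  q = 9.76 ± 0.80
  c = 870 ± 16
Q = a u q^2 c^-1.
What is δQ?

5.23

Relative error in a monomial: (δQ/Q)² = Σ (nᵢ · δxᵢ/xᵢ)².
  (1·δa/a)² = (1×0.0579)² = 0.00335;  (1·δu/u)² = (1×0.0896)² = 0.00802;  (2·δq/q)² = (2×0.0820)² = 0.0269;  (-1·δc/c)² = (-1×0.0184)² = 0.000338
δQ/Q = √(0.0386) = 0.196
Q = 26.6, so δQ = 0.196 × 26.6 = 5.23.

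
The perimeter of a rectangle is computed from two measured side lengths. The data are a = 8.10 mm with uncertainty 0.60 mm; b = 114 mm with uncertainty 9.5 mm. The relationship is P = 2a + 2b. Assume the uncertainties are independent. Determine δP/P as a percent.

P is a linear combination, so absolute uncertainties add in quadrature:
  (2·δa)² = 1.44;  (2·δb)² = 361
δP = √(362) = 19.0 mm
P = 244 mm, so δP/P = 19.0/244 = 0.0780.

7.80%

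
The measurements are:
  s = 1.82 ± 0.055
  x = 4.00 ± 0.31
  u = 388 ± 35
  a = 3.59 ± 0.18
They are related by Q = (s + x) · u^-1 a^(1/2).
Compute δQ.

Let w = s + x = 5.82. δw = √(δs² + δx²) = √(0.00302 + 0.0961) = 0.315, so δw/w = 0.0541.
Q is then a monomial in w, u, a:
δQ/Q = √((δw/w)² + (-1·δu/u)² + (½·δa/a)²) = √(0.00293 + 0.00814 + 0.000628) = 0.108
Q = 0.0284, so δQ = 0.108 × 0.0284 = 0.00307.

0.00307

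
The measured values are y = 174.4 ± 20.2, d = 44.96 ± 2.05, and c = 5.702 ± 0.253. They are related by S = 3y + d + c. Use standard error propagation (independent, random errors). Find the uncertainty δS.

Each term contributes (cᵢ δxᵢ)² to (δS)²:
  (3·δy)² = 3670;  (δd)² = 4.20;  (δc)² = 0.0640
δS = √(3680) = 60.6

60.6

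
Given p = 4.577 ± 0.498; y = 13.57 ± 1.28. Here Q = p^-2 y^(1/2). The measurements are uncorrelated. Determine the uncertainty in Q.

0.0392

Relative error in a monomial: (δQ/Q)² = Σ (nᵢ · δxᵢ/xᵢ)².
  (-2·δp/p)² = (-2×0.109)² = 0.0474;  (½·δy/y)² = (0.5×0.0943)² = 0.00222
δQ/Q = √(0.0496) = 0.223
Q = 0.1758, so δQ = 0.223 × 0.1758 = 0.0392.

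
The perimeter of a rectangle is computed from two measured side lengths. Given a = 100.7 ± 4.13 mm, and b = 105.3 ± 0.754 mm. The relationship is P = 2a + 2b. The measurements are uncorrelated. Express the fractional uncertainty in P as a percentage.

2.04%

Absolute uncertainties add in quadrature for a linear combination:
  (2·δa)² = 68.2;  (2·δb)² = 2.27
δP = √(70.5) = 8.40 mm
P = 412.0 mm, so δP/P = 8.40/412.0 = 0.0204.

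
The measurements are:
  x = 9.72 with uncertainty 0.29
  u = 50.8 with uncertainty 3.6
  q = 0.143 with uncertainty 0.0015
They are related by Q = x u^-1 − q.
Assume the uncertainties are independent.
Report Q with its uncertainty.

Let p = x·u^-1 = 0.191. δp/p = √((1·δx/x)² + (-1·δu/u)²) = √(0.000890 + 0.00502) = 0.0769, so δp = 0.0147.
Q = p − q: δQ = √(δp² + δq²) = √(0.000216 + 2.25e-06) = 0.0148
Q = 0.0483.

0.0483 ± 0.0148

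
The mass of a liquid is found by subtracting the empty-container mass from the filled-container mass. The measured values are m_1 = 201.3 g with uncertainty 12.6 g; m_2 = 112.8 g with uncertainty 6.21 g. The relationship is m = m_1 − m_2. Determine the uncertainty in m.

14.0 g

Absolute uncertainties add in quadrature for a linear combination:
  (δm_1)² = 159;  (δm_2)² = 38.6
δm = √(197) = 14.0 g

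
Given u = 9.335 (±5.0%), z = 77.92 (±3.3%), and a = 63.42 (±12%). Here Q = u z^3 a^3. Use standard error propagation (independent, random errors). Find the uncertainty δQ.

Q is a product of powers, so relative uncertainties combine in quadrature:
  (1·δu/u)² = (1×0.0500)² = 0.00250;  (3·δz/z)² = (3×0.0330)² = 0.00980;  (3·δa/a)² = (3×0.120)² = 0.130
δQ/Q = √(0.142) = 0.377
Q = 1.127e+12, so δQ = 0.377 × 1.127e+12 = 4.24e+11.

4.24e+11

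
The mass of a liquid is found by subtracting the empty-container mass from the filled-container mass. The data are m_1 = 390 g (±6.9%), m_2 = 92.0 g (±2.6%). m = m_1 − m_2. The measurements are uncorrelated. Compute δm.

27.0 g

Each term contributes (cᵢ δxᵢ)² to (δm)²:
  (δm_1)² = 724;  (δm_2)² = 5.72
δm = √(730) = 27.0 g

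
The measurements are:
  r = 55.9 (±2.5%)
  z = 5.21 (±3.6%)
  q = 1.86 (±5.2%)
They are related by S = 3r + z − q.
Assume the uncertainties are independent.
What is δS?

4.20

For a sum/difference, combine absolute errors in quadrature:
  (3·δr)² = 17.6;  (δz)² = 0.0352;  (δq)² = 0.00935
δS = √(17.6) = 4.20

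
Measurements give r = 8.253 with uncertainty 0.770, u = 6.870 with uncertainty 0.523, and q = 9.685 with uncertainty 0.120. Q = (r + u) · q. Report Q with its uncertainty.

Let w = r + u = 15.12. δw = √(δr² + δu²) = √(0.593 + 0.274) = 0.931, so δw/w = 0.0616.
Q is then a monomial in w, q:
δQ/Q = √((δw/w)² + (1·δq/q)²) = √(0.00379 + 0.000154) = 0.0628
Q = 146.5, so δQ = 0.0628 × 146.5 = 9.20.

146.5 ± 9.20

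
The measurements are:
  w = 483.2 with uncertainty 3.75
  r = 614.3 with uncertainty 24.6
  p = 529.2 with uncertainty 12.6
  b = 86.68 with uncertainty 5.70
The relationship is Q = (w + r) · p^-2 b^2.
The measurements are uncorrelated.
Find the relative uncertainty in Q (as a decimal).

0.142

Let u = w + r = 1098. δu = √(δw² + δr²) = √(14.1 + 605) = 24.9, so δu/u = 0.0227.
Q is then a monomial in u, p, b:
δQ/Q = √((δu/u)² + (-2·δp/p)² + (2·δb/b)²) = √(0.000514 + 0.00227 + 0.0173) = 0.142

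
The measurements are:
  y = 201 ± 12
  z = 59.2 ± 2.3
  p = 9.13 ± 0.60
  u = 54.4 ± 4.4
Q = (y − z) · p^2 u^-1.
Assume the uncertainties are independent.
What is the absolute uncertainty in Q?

38.4

Let w = y − z = 142. δw = √(δy² + δz²) = √(144 + 5.29) = 12.2, so δw/w = 0.0862.
Q is then a monomial in w, p, u:
δQ/Q = √((δw/w)² + (2·δp/p)² + (-1·δu/u)²) = √(0.00742 + 0.0173 + 0.00654) = 0.177
Q = 217, so δQ = 0.177 × 217 = 38.4.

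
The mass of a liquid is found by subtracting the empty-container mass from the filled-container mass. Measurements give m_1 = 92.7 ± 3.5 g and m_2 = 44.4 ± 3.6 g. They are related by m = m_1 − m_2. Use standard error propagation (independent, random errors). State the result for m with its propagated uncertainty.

For a sum/difference, combine absolute errors in quadrature:
  (δm_1)² = 12.2;  (δm_2)² = 13.0
δm = √(25.2) = 5.02 g
m = 48.3 g.

48.3 ± 5.02 g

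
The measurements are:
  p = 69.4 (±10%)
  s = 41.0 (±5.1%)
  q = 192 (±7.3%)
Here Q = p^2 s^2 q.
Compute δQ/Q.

0.236

Relative error in a monomial: (δQ/Q)² = Σ (nᵢ · δxᵢ/xᵢ)².
  (2·δp/p)² = (2×0.100)² = 0.0400;  (2·δs/s)² = (2×0.0510)² = 0.0104;  (1·δq/q)² = (1×0.0730)² = 0.00533
δQ/Q = √(0.0557) = 0.236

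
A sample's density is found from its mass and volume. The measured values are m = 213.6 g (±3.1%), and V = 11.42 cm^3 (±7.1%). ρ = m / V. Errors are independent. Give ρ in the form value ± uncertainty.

Since ρ is a product/quotient, work with relative uncertainties:
  (1·δm/m)² = (1×0.0310)² = 0.000961;  (-1·δV/V)² = (-1×0.0710)² = 0.00504
δρ/ρ = √(0.00600) = 0.0775
ρ = 18.70 g/cm^3, so δρ = 0.0775 × 18.70 = 1.45 g/cm^3.

18.70 ± 1.45 g/cm^3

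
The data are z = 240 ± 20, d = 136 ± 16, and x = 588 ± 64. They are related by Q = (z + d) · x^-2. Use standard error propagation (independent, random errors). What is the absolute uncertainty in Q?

0.000248

Let u = z + d = 376. δu = √(δz² + δd²) = √(400 + 256) = 25.6, so δu/u = 0.0681.
Q is then a monomial in u, x:
δQ/Q = √((δu/u)² + (-2·δx/x)²) = √(0.00464 + 0.0474) = 0.228
Q = 0.00109, so δQ = 0.228 × 0.00109 = 0.000248.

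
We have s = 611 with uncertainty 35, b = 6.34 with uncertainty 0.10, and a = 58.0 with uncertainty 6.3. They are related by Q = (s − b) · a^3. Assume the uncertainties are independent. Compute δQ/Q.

0.331

Let u = s − b = 605. δu = √(δs² + δb²) = √(1220 + 0.0100) = 35.0, so δu/u = 0.0579.
Q is then a monomial in u, a:
δQ/Q = √((δu/u)² + (3·δa/a)²) = √(0.00335 + 0.106) = 0.331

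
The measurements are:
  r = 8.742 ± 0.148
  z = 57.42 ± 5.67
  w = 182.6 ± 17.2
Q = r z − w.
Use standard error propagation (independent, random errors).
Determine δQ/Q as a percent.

16.6%

Let p = r·z = 502.0. δp/p = √((1·δr/r)² + (1·δz/z)²) = √(0.000287 + 0.00975) = 0.100, so δp = 50.3.
Q = p − w: δQ = √(δp² + δw²) = √(2530 + 296) = 53.2
Q = 319.4, so δQ/Q = 53.2/319.4 = 0.166.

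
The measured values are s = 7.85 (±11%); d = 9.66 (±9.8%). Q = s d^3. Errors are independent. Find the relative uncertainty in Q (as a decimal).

Q is a product of powers, so relative uncertainties combine in quadrature:
  (1·δs/s)² = (1×0.110)² = 0.0121;  (3·δd/d)² = (3×0.0980)² = 0.0864
δQ/Q = √(0.0985) = 0.314

0.314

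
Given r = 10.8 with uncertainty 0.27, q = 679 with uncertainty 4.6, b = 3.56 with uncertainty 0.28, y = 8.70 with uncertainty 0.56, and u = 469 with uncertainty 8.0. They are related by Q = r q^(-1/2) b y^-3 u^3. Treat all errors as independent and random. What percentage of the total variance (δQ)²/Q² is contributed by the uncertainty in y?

(δQ/Q)² = (1·δr/r)² + (−½·δq/q)² + (1·δb/b)² + (-3·δy/y)² + (3·δu/u)²
  r term: (1×0.0250)² = 0.000625
  q term: (-0.5×0.00677)² = 1.15e-05
  b term: (1×0.0787)² = 0.00619
  y term: (-3×0.0644)² = 0.0373
  u term: (3×0.0171)² = 0.00262
Total = 0.0467. Share from y = 0.0373/0.0467 = 0.798.

79.8%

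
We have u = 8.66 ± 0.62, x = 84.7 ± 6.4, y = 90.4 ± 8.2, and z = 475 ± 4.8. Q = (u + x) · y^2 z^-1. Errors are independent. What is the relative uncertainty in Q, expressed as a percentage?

19.4%

Let w = u + x = 93.4. δw = √(δu² + δx²) = √(0.384 + 41.0) = 6.43, so δw/w = 0.0689.
Q is then a monomial in w, y, z:
δQ/Q = √((δw/w)² + (2·δy/y)² + (-1·δz/z)²) = √(0.00474 + 0.0329 + 0.000102) = 0.194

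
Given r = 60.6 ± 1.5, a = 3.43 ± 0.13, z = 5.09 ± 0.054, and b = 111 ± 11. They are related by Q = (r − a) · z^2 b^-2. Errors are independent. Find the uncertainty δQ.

0.0242

Let u = r − a = 57.2. δu = √(δr² + δa²) = √(2.25 + 0.0169) = 1.51, so δu/u = 0.0263.
Q is then a monomial in u, z, b:
δQ/Q = √((δu/u)² + (2·δz/z)² + (-2·δb/b)²) = √(0.000694 + 0.000450 + 0.0393) = 0.201
Q = 0.120, so δQ = 0.201 × 0.120 = 0.0242.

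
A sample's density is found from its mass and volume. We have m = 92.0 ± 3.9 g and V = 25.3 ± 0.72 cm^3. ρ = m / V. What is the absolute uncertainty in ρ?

0.186 g/cm^3

Each factor contributes (exponent × relative error)² to (δρ/ρ)²:
  (1·δm/m)² = (1×0.0424)² = 0.00180;  (-1·δV/V)² = (-1×0.0285)² = 0.000810
δρ/ρ = √(0.00261) = 0.0511
ρ = 3.64 g/cm^3, so δρ = 0.0511 × 3.64 = 0.186 g/cm^3.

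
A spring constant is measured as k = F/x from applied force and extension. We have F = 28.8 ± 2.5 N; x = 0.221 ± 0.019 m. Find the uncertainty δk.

15.9 N/m

For a monomial k ∝ F, x^-1, fractional errors add in quadrature:
  (1·δF/F)² = (1×0.0868)² = 0.00754;  (-1·δx/x)² = (-1×0.0860)² = 0.00739
δk/k = √(0.0149) = 0.122
k = 130 N/m, so δk = 0.122 × 130 = 15.9 N/m.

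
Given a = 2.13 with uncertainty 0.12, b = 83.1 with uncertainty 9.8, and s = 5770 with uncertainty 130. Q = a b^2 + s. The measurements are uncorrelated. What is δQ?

3570

Let p = a·b^2 = 14700. δp/p = √((1·δa/a)² + (2·δb/b)²) = √(0.00317 + 0.0556) = 0.242, so δp = 3570.
Q = p + s: δQ = √(δp² + δs²) = √(1.27e+07 + 16900) = 3570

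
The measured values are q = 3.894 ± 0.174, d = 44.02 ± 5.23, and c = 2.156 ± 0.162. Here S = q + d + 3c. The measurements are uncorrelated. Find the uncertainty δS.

Each term contributes (cᵢ δxᵢ)² to (δS)²:
  (δq)² = 0.0303;  (δd)² = 27.4;  (3·δc)² = 0.236
δS = √(27.6) = 5.26

5.26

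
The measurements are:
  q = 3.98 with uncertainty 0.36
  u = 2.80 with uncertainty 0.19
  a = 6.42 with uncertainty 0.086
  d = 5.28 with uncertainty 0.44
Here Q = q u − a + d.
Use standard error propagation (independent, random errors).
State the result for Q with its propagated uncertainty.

10.0 ± 1.34

Let p = q·u = 11.1. δp/p = √((1·δq/q)² + (1·δu/u)²) = √(0.00818 + 0.00460) = 0.113, so δp = 1.26.
Q = p − a + d: δQ = √(δp² + δa² + δd²) = √(1.59 + 0.00740 + 0.194) = 1.34
Q = 10.0.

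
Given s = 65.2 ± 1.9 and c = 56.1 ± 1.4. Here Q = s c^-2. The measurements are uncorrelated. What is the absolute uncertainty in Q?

For a monomial Q ∝ s, c^-2, fractional errors add in quadrature:
  (1·δs/s)² = (1×0.0291)² = 0.000849;  (-2·δc/c)² = (-2×0.0250)² = 0.00249
δQ/Q = √(0.00334) = 0.0578
Q = 0.0207, so δQ = 0.0578 × 0.0207 = 0.00120.

0.00120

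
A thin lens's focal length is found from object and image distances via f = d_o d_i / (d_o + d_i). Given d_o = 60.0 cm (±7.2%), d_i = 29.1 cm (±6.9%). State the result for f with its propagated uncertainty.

19.6 ± 1.02 cm

∂f/∂d_o = (d_i/(d_o+d_i))² = 0.107;  ∂f/∂d_i = (d_o/(d_o+d_i))² = 0.453
δf = √((∂f/∂d_o · δd_o)² + (∂f/∂d_i · δd_i)²) = √(0.212 + 0.829) = 1.02 cm
f = 19.6 cm.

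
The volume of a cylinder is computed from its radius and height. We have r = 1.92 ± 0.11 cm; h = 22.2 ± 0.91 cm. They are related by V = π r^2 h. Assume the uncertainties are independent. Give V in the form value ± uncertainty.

Each factor contributes (exponent × relative error)² to (δV/V)²:
  (2·δr/r)² = (2×0.0573)² = 0.0131;  (1·δh/h)² = (1×0.0410)² = 0.00168
δV/V = √(0.0148) = 0.122
V = 257 cm^3, so δV = 0.122 × 257 = 31.3 cm^3.

257 ± 31.3 cm^3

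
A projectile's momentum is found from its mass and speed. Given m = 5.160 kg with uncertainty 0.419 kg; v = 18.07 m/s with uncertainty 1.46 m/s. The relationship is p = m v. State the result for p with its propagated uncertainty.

93.24 ± 10.7 kg·m/s

For a monomial p ∝ m, v, fractional errors add in quadrature:
  (1·δm/m)² = (1×0.0812)² = 0.00659;  (1·δv/v)² = (1×0.0808)² = 0.00653
δp/p = √(0.0131) = 0.115
p = 93.24 kg·m/s, so δp = 0.115 × 93.24 = 10.7 kg·m/s.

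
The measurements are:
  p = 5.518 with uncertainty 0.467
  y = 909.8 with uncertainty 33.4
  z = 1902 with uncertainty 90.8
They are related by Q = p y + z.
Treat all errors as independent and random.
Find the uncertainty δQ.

Let w = p·y = 5020. δw/w = √((1·δp/p)² + (1·δy/y)²) = √(0.00716 + 0.00135) = 0.0923, so δw = 463.
Q = w + z: δQ = √(δw² + δz²) = √(2.14e+05 + 8240) = 472

472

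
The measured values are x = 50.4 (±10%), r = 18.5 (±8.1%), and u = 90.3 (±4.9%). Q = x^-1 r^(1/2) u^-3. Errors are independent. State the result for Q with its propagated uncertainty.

(1.16 ± 0.211) × 10^-7

Since Q is a product/quotient, work with relative uncertainties:
  (-1·δx/x)² = (-1×0.100)² = 0.0100;  (½·δr/r)² = (0.5×0.0810)² = 0.00164;  (-3·δu/u)² = (-3×0.0490)² = 0.0216
δQ/Q = √(0.0332) = 0.182
Q = 1.16e-07, so δQ = 0.182 × 1.16e-07 = 2.11e-08.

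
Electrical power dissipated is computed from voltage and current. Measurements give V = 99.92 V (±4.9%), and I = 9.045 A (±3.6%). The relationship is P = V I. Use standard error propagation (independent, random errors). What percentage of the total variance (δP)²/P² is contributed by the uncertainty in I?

35.1%

(δP/P)² = (1·δV/V)² + (1·δI/I)²
  V term: (1×0.0490)² = 0.00240
  I term: (1×0.0360)² = 0.00130
Total = 0.00370. Share from I = 0.00130/0.00370 = 0.351.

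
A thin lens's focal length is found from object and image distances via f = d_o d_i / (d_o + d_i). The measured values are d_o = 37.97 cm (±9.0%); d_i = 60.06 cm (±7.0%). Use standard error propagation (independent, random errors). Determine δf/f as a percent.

∂f/∂d_o = (d_i/(d_o+d_i))² = 0.375;  ∂f/∂d_i = (d_o/(d_o+d_i))² = 0.150
δf = √((∂f/∂d_o · δd_o)² + (∂f/∂d_i · δd_i)²) = √(1.65 + 0.398) = 1.43 cm
f = 23.26 cm, so δf/f = 1.43/23.26 = 0.0614.

6.14%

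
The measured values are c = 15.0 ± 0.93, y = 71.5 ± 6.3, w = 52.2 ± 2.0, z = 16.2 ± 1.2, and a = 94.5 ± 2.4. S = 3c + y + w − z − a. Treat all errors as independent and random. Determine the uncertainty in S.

Sums and differences: (δS)² = Σ (cᵢ δxᵢ)².
  (3·δc)² = 7.78;  (δy)² = 39.7;  (δw)² = 4.00;  (δz)² = 1.44;  (δa)² = 5.76
δS = √(58.7) = 7.66

7.66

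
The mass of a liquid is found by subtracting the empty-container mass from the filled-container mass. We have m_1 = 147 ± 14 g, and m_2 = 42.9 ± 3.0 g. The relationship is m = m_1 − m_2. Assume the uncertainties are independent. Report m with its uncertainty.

Sums and differences: (δm)² = Σ (cᵢ δxᵢ)².
  (δm_1)² = 196;  (δm_2)² = 9.00
δm = √(205) = 14.3 g
m = 104 g.

104 ± 14.3 g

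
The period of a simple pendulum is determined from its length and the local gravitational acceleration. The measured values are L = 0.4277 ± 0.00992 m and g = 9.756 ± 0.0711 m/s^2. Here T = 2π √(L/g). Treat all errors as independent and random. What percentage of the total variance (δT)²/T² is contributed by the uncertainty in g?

(δT/T)² = (½·δL/L)² + (−½·δg/g)²
  L term: (0.5×0.0232)² = 0.000134
  g term: (-0.5×0.00729)² = 1.33e-05
Total = 0.000148. Share from g = 1.33e-05/0.000148 = 0.0899.

8.99%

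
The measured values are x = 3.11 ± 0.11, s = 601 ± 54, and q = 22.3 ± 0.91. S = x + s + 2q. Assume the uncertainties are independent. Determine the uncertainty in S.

Absolute uncertainties add in quadrature for a linear combination:
  (δx)² = 0.0121;  (δs)² = 2920;  (2·δq)² = 3.31
δS = √(2920) = 54.0

54.0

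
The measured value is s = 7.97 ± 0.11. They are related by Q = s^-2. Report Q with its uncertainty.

0.0157 ± 0.000435

Q ∝ s^-2, so δQ/Q = |-2| · δs/s = 2 × 0.0138 = 0.0276.
Q = 0.0157, so δQ = 0.0276 × 0.0157 = 0.000435.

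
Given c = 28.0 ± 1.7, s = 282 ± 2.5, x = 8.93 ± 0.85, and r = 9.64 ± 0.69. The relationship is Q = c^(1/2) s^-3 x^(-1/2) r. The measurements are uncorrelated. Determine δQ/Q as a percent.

9.50%

Each factor contributes (exponent × relative error)² to (δQ/Q)²:
  (½·δc/c)² = (0.5×0.0607)² = 0.000922;  (-3·δs/s)² = (-3×0.00887)² = 0.000707;  (−½·δx/x)² = (-0.5×0.0952)² = 0.00227;  (1·δr/r)² = (1×0.0716)² = 0.00512
δQ/Q = √(0.00902) = 0.0950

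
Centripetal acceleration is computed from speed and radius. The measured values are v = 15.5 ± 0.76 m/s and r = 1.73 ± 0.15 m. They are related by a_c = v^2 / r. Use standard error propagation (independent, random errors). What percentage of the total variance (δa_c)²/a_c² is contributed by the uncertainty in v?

56.1%

(δa_c/a_c)² = (2·δv/v)² + (-1·δr/r)²
  v term: (2×0.0490)² = 0.00962
  r term: (-1×0.0867)² = 0.00752
Total = 0.0171. Share from v = 0.00962/0.0171 = 0.561.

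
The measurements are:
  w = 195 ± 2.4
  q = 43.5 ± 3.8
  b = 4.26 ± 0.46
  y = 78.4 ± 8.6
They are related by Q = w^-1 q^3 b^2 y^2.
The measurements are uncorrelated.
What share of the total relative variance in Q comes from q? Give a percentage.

(δQ/Q)² = (-1·δw/w)² + (3·δq/q)² + (2·δb/b)² + (2·δy/y)²
  w term: (-1×0.0123)² = 0.000151
  q term: (3×0.0874)² = 0.0687
  b term: (2×0.108)² = 0.0466
  y term: (2×0.110)² = 0.0481
Total = 0.164. Share from q = 0.0687/0.164 = 0.420.

42.0%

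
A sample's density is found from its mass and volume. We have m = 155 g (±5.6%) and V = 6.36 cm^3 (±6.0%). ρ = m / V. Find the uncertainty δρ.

2.00 g/cm^3

For a monomial ρ ∝ m, V^-1, fractional errors add in quadrature:
  (1·δm/m)² = (1×0.0560)² = 0.00314;  (-1·δV/V)² = (-1×0.0600)² = 0.00360
δρ/ρ = √(0.00674) = 0.0821
ρ = 24.4 g/cm^3, so δρ = 0.0821 × 24.4 = 2.00 g/cm^3.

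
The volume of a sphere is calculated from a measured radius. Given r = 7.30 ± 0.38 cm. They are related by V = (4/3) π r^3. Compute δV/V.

0.156

V ∝ r^3, so δV/V = |3| · δr/r = 3 × 0.0521 = 0.156.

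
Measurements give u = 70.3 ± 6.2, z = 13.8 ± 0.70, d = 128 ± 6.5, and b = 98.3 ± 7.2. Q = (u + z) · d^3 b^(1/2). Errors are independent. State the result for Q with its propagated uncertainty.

Let w = u + z = 84.1. δw = √(δu² + δz²) = √(38.4 + 0.490) = 6.24, so δw/w = 0.0742.
Q is then a monomial in w, d, b:
δQ/Q = √((δw/w)² + (3·δd/d)² + (½·δb/b)²) = √(0.00550 + 0.0232 + 0.00134) = 0.173
Q = 1.75e+09, so δQ = 0.173 × 1.75e+09 = 3.03e+08.

(1.75 ± 0.303) × 10^9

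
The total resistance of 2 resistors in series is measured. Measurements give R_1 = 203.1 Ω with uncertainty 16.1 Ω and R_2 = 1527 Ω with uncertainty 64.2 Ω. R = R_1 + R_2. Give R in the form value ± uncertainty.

1730 ± 66.2 Ω

R is a linear combination, so absolute uncertainties add in quadrature:
  (δR_1)² = 259;  (δR_2)² = 4120
δR = √(4380) = 66.2 Ω
R = 1730 Ω.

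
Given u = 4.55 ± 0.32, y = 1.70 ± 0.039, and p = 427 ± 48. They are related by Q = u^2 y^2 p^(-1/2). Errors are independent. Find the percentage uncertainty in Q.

15.8%

Relative error in a monomial: (δQ/Q)² = Σ (nᵢ · δxᵢ/xᵢ)².
  (2·δu/u)² = (2×0.0703)² = 0.0198;  (2·δy/y)² = (2×0.0229)² = 0.00211;  (−½·δp/p)² = (-0.5×0.112)² = 0.00316
δQ/Q = √(0.0250) = 0.158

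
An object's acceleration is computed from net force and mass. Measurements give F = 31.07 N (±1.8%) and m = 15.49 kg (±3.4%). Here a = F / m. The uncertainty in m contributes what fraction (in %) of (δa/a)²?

(δa/a)² = (1·δF/F)² + (-1·δm/m)²
  F term: (1×0.0180)² = 0.000324
  m term: (-1×0.0340)² = 0.00116
Total = 0.00148. Share from m = 0.00116/0.00148 = 0.781.

78.1%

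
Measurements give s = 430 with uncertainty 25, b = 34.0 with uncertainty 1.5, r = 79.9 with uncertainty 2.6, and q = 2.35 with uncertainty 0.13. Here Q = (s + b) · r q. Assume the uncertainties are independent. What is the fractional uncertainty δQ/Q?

Let u = s + b = 464. δu = √(δs² + δb²) = √(625 + 2.25) = 25.0, so δu/u = 0.0540.
Q is then a monomial in u, r, q:
δQ/Q = √((δu/u)² + (1·δr/r)² + (1·δq/q)²) = √(0.00291 + 0.00106 + 0.00306) = 0.0839

0.0839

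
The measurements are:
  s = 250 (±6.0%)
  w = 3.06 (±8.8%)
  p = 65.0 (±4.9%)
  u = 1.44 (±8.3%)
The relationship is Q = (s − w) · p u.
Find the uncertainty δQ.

Let h = s − w = 247. δh = √(δs² + δw²) = √(225 + 0.0725) = 15.0, so δh/h = 0.0608.
Q is then a monomial in h, p, u:
δQ/Q = √((δh/h)² + (1·δp/p)² + (1·δu/u)²) = √(0.00369 + 0.00240 + 0.00689) = 0.114
Q = 23100, so δQ = 0.114 × 23100 = 2630.

2630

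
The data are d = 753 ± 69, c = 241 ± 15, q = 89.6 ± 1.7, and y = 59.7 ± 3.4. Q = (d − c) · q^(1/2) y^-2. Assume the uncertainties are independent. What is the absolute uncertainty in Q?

Let u = d − c = 512. δu = √(δd² + δc²) = √(4760 + 225) = 70.6, so δu/u = 0.138.
Q is then a monomial in u, q, y:
δQ/Q = √((δu/u)² + (½·δq/q)² + (-2·δy/y)²) = √(0.0190 + 9e-05 + 0.0130) = 0.179
Q = 1.36, so δQ = 0.179 × 1.36 = 0.244.

0.244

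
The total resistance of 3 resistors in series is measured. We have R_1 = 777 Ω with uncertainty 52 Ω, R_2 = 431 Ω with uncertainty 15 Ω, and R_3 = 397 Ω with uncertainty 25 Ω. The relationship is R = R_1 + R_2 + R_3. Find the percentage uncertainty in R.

3.71%

R is a linear combination, so absolute uncertainties add in quadrature:
  (δR_1)² = 2700;  (δR_2)² = 225;  (δR_3)² = 625
δR = √(3550) = 59.6 Ω
R = 1600 Ω, so δR/R = 59.6/1600 = 0.0371.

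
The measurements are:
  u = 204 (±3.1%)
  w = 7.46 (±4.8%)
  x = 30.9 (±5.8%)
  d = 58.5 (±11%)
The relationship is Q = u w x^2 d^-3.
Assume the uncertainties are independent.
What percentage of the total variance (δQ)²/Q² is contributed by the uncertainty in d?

(δQ/Q)² = (1·δu/u)² + (1·δw/w)² + (2·δx/x)² + (-3·δd/d)²
  u term: (1×0.0310)² = 0.000961
  w term: (1×0.0480)² = 0.00230
  x term: (2×0.0580)² = 0.0135
  d term: (-3×0.110)² = 0.109
Total = 0.126. Share from d = 0.109/0.126 = 0.867.

86.7%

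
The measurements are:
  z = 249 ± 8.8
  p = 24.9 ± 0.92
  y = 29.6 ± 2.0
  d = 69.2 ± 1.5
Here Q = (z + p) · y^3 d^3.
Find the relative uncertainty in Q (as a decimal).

Let u = z + p = 274. δu = √(δz² + δp²) = √(77.4 + 0.846) = 8.85, so δu/u = 0.0323.
Q is then a monomial in u, y, d:
δQ/Q = √((δu/u)² + (3·δy/y)² + (3·δd/d)²) = √(0.00104 + 0.0411 + 0.00423) = 0.215

0.215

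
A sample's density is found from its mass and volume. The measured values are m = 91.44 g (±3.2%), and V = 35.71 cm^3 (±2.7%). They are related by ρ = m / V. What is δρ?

ρ is a product of powers, so relative uncertainties combine in quadrature:
  (1·δm/m)² = (1×0.0320)² = 0.00102;  (-1·δV/V)² = (-1×0.0270)² = 0.000729
δρ/ρ = √(0.00175) = 0.0419
ρ = 2.561 g/cm^3, so δρ = 0.0419 × 2.561 = 0.107 g/cm^3.

0.107 g/cm^3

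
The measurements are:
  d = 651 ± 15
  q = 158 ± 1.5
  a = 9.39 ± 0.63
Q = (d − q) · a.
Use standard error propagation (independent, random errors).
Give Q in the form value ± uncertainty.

Let u = d − q = 493. δu = √(δd² + δq²) = √(225 + 2.25) = 15.1, so δu/u = 0.0306.
Q is then a monomial in u, a:
δQ/Q = √((δu/u)² + (1·δa/a)²) = √(0.000935 + 0.00450) = 0.0737
Q = 4630, so δQ = 0.0737 × 4630 = 341.

4630 ± 341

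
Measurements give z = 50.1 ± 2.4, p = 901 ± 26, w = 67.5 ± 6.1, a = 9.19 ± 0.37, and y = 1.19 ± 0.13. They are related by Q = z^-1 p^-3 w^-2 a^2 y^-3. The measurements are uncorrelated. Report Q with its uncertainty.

(3.00 ± 1.19) × 10^-13

Q is a product of powers, so relative uncertainties combine in quadrature:
  (-1·δz/z)² = (-1×0.0479)² = 0.00229;  (-3·δp/p)² = (-3×0.0289)² = 0.00749;  (-2·δw/w)² = (-2×0.0904)² = 0.0327;  (2·δa/a)² = (2×0.0403)² = 0.00648;  (-3·δy/y)² = (-3×0.109)² = 0.107
δQ/Q = √(0.156) = 0.395
Q = 3e-13, so δQ = 0.395 × 3e-13 = 1.19e-13.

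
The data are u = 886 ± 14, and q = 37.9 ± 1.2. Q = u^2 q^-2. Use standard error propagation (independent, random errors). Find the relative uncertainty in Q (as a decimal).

Products/powers → add relative errors in quadrature, weighted by exponent:
  (2·δu/u)² = (2×0.0158)² = 0.000999;  (-2·δq/q)² = (-2×0.0317)² = 0.00401
δQ/Q = √(0.00501) = 0.0708

0.0708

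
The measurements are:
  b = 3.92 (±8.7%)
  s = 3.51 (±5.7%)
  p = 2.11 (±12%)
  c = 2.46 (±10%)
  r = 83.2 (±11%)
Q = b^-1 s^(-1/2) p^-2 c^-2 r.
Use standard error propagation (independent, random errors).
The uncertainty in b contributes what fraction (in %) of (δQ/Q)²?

6.41%

(δQ/Q)² = (-1·δb/b)² + (−½·δs/s)² + (-2·δp/p)² + (-2·δc/c)² + (1·δr/r)²
  b term: (-1×0.0870)² = 0.00757
  s term: (-0.5×0.0570)² = 0.000812
  p term: (-2×0.120)² = 0.0576
  c term: (-2×0.100)² = 0.0400
  r term: (1×0.110)² = 0.0121
Total = 0.118. Share from b = 0.00757/0.118 = 0.0641.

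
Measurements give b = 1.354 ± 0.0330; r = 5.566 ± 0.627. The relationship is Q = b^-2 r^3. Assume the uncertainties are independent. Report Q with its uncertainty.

94.06 ± 32.1

Q is a product of powers, so relative uncertainties combine in quadrature:
  (-2·δb/b)² = (-2×0.0244)² = 0.00238;  (3·δr/r)² = (3×0.113)² = 0.114
δQ/Q = √(0.117) = 0.341
Q = 94.06, so δQ = 0.341 × 94.06 = 32.1.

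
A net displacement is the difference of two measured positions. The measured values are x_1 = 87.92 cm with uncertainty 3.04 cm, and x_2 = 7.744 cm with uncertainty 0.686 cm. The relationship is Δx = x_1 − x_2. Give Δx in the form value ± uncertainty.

80.18 ± 3.12 cm

Δx is a linear combination, so absolute uncertainties add in quadrature:
  (δx_1)² = 9.24;  (δx_2)² = 0.471
δΔx = √(9.71) = 3.12 cm
Δx = 80.18 cm.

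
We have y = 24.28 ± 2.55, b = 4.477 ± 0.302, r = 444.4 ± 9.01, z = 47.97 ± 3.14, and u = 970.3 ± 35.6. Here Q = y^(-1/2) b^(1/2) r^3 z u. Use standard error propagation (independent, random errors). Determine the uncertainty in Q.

Since Q is a product/quotient, work with relative uncertainties:
  (−½·δy/y)² = (-0.5×0.105)² = 0.00276;  (½·δb/b)² = (0.5×0.0675)² = 0.00114;  (3·δr/r)² = (3×0.0203)² = 0.00370;  (1·δz/z)² = (1×0.0655)² = 0.00428;  (1·δu/u)² = (1×0.0367)² = 0.00135
δQ/Q = √(0.0132) = 0.115
Q = 1.754e+12, so δQ = 0.115 × 1.754e+12 = 2.02e+11.

2.02e+11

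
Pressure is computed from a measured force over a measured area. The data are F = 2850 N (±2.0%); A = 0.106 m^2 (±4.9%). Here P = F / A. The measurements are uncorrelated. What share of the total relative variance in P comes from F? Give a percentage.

14.3%

(δP/P)² = (1·δF/F)² + (-1·δA/A)²
  F term: (1×0.0200)² = 0.000400
  A term: (-1×0.0490)² = 0.00240
Total = 0.00280. Share from F = 0.000400/0.00280 = 0.143.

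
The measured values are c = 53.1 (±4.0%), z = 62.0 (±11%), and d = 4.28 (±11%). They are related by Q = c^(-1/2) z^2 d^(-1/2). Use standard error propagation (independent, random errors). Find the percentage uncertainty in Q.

Relative error in a monomial: (δQ/Q)² = Σ (nᵢ · δxᵢ/xᵢ)².
  (−½·δc/c)² = (-0.5×0.0400)² = 0.000400;  (2·δz/z)² = (2×0.110)² = 0.0484;  (−½·δd/d)² = (-0.5×0.110)² = 0.00302
δQ/Q = √(0.0518) = 0.228

22.8%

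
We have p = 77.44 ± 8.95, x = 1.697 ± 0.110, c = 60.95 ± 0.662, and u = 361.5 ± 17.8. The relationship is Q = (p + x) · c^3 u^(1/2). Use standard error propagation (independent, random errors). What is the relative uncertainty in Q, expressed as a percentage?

12.0%

Let w = p + x = 79.14. δw = √(δp² + δx²) = √(80.1 + 0.0121) = 8.95, so δw/w = 0.113.
Q is then a monomial in w, c, u:
δQ/Q = √((δw/w)² + (3·δc/c)² + (½·δu/u)²) = √(0.0128 + 0.00106 + 0.000606) = 0.120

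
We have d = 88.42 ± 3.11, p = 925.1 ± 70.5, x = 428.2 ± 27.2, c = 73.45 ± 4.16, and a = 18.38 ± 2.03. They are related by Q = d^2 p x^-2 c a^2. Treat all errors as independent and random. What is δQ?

For a monomial Q ∝ d^2, p, x^-2, c, a^2, fractional errors add in quadrature:
  (2·δd/d)² = (2×0.0352)² = 0.00495;  (1·δp/p)² = (1×0.0762)² = 0.00581;  (-2·δx/x)² = (-2×0.0635)² = 0.0161;  (1·δc/c)² = (1×0.0566)² = 0.00321;  (2·δa/a)² = (2×0.110)² = 0.0488
δQ/Q = √(0.0789) = 0.281
Q = 978800, so δQ = 0.281 × 978800 = 2.75e+05.

2.75e+05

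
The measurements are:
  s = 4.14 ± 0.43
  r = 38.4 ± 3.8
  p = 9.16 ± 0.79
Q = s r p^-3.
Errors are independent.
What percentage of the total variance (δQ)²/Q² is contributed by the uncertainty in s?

(δQ/Q)² = (1·δs/s)² + (1·δr/r)² + (-3·δp/p)²
  s term: (1×0.104)² = 0.0108
  r term: (1×0.0990)² = 0.00979
  p term: (-3×0.0862)² = 0.0669
Total = 0.0875. Share from s = 0.0108/0.0875 = 0.123.

12.3%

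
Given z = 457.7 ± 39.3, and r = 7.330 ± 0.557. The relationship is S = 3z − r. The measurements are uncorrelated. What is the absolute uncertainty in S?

For a sum/difference, combine absolute errors in quadrature:
  (3·δz)² = 13900;  (δr)² = 0.310
δS = √(13900) = 118

118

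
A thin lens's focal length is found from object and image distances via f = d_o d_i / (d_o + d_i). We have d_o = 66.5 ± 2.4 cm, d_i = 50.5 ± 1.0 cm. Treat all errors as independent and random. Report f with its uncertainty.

∂f/∂d_o = (d_i/(d_o+d_i))² = 0.186;  ∂f/∂d_i = (d_o/(d_o+d_i))² = 0.323
δf = √((∂f/∂d_o · δd_o)² + (∂f/∂d_i · δd_i)²) = √(0.200 + 0.104) = 0.552 cm
f = 28.7 cm.

28.7 ± 0.552 cm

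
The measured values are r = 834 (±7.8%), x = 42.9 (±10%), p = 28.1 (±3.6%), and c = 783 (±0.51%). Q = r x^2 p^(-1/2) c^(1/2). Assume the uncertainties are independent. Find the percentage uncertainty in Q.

Each factor contributes (exponent × relative error)² to (δQ/Q)²:
  (1·δr/r)² = (1×0.0780)² = 0.00608;  (2·δx/x)² = (2×0.100)² = 0.0400;  (−½·δp/p)² = (-0.5×0.0360)² = 0.000324;  (½·δc/c)² = (0.5×0.00510)² = 6.5e-06
δQ/Q = √(0.0464) = 0.215

21.5%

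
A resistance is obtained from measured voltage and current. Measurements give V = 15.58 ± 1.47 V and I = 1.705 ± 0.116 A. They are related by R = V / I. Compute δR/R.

0.116

Relative error in a monomial: (δR/R)² = Σ (nᵢ · δxᵢ/xᵢ)².
  (1·δV/V)² = (1×0.0944)² = 0.00890;  (-1·δI/I)² = (-1×0.0680)² = 0.00463
δR/R = √(0.0135) = 0.116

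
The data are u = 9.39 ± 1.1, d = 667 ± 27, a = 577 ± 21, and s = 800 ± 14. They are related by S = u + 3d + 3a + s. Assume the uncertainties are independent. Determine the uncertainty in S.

S is a linear combination, so absolute uncertainties add in quadrature:
  (δu)² = 1.21;  (3·δd)² = 6560;  (3·δa)² = 3970;  (δs)² = 196
δS = √(10700) = 104

104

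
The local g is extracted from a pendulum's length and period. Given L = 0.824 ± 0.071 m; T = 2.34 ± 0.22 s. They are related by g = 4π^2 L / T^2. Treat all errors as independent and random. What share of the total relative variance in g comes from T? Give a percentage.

(δg/g)² = (1·δL/L)² + (-2·δT/T)²
  L term: (1×0.0862)² = 0.00742
  T term: (-2×0.0940)² = 0.0354
Total = 0.0428. Share from T = 0.0354/0.0428 = 0.826.

82.6%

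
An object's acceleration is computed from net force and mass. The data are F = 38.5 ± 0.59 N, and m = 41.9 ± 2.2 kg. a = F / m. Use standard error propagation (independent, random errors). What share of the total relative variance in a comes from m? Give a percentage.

92.2%

(δa/a)² = (1·δF/F)² + (-1·δm/m)²
  F term: (1×0.0153)² = 0.000235
  m term: (-1×0.0525)² = 0.00276
Total = 0.00299. Share from m = 0.00276/0.00299 = 0.922.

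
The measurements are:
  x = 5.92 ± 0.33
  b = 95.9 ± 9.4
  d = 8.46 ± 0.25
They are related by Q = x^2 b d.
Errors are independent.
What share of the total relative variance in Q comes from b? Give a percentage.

41.9%

(δQ/Q)² = (2·δx/x)² + (1·δb/b)² + (1·δd/d)²
  x term: (2×0.0557)² = 0.0124
  b term: (1×0.0980)² = 0.00961
  d term: (1×0.0296)² = 0.000873
Total = 0.0229. Share from b = 0.00961/0.0229 = 0.419.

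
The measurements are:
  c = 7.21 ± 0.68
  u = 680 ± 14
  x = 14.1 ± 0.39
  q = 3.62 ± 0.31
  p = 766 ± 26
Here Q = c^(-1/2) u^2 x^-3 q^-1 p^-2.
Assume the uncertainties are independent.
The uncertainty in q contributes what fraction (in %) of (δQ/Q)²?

(δQ/Q)² = (−½·δc/c)² + (2·δu/u)² + (-3·δx/x)² + (-1·δq/q)² + (-2·δp/p)²
  c term: (-0.5×0.0943)² = 0.00222
  u term: (2×0.0206)² = 0.00170
  x term: (-3×0.0277)² = 0.00689
  q term: (-1×0.0856)² = 0.00733
  p term: (-2×0.0339)² = 0.00461
Total = 0.0227. Share from q = 0.00733/0.0227 = 0.322.

32.2%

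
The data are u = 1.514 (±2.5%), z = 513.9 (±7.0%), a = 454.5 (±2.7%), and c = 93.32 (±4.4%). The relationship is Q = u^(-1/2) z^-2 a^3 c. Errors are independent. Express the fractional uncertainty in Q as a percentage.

16.8%

Products/powers → add relative errors in quadrature, weighted by exponent:
  (−½·δu/u)² = (-0.5×0.0250)² = 0.000156;  (-2·δz/z)² = (-2×0.0700)² = 0.0196;  (3·δa/a)² = (3×0.0270)² = 0.00656;  (1·δc/c)² = (1×0.0440)² = 0.00194
δQ/Q = √(0.0283) = 0.168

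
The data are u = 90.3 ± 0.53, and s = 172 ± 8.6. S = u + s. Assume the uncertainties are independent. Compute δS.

Sums and differences: (δS)² = Σ (cᵢ δxᵢ)².
  (δu)² = 0.281;  (δs)² = 74.0
δS = √(74.2) = 8.62

8.62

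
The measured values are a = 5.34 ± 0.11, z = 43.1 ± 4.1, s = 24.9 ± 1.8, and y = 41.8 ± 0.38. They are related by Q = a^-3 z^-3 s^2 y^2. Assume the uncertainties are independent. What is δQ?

0.0290

For a monomial Q ∝ a^-3, z^-3, s^2, y^2, fractional errors add in quadrature:
  (-3·δa/a)² = (-3×0.0206)² = 0.00382;  (-3·δz/z)² = (-3×0.0951)² = 0.0814;  (2·δs/s)² = (2×0.0723)² = 0.0209;  (2·δy/y)² = (2×0.00909)² = 0.000331
δQ/Q = √(0.106) = 0.326
Q = 0.0889, so δQ = 0.326 × 0.0889 = 0.0290.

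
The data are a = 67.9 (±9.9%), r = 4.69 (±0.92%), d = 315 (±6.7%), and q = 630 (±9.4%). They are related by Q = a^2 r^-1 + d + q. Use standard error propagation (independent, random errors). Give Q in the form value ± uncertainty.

Let p = a^2·r^-1 = 983. δp/p = √((2·δa/a)² + (-1·δr/r)²) = √(0.0392 + 8.46e-05) = 0.198, so δp = 195.
Q = p + d + q: δQ = √(δp² + δd² + δq²) = √(38000 + 445 + 3510) = 205
Q = 1930.

1930 ± 205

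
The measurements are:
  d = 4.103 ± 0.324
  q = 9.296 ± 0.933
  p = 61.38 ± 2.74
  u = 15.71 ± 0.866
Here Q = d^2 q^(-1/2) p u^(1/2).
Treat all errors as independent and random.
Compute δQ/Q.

Products/powers → add relative errors in quadrature, weighted by exponent:
  (2·δd/d)² = (2×0.0790)² = 0.0249;  (−½·δq/q)² = (-0.5×0.100)² = 0.00252;  (1·δp/p)² = (1×0.0446)² = 0.00199;  (½·δu/u)² = (0.5×0.0551)² = 0.000760
δQ/Q = √(0.0302) = 0.174

0.174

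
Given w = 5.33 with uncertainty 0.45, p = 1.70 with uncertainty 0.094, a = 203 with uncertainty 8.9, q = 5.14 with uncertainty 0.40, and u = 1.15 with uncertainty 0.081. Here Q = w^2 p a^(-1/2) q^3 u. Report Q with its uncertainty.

529 ± 160

Since Q is a product/quotient, work with relative uncertainties:
  (2·δw/w)² = (2×0.0844)² = 0.0285;  (1·δp/p)² = (1×0.0553)² = 0.00306;  (−½·δa/a)² = (-0.5×0.0438)² = 0.000481;  (3·δq/q)² = (3×0.0778)² = 0.0545;  (1·δu/u)² = (1×0.0704)² = 0.00496
δQ/Q = √(0.0915) = 0.303
Q = 529, so δQ = 0.303 × 529 = 160.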